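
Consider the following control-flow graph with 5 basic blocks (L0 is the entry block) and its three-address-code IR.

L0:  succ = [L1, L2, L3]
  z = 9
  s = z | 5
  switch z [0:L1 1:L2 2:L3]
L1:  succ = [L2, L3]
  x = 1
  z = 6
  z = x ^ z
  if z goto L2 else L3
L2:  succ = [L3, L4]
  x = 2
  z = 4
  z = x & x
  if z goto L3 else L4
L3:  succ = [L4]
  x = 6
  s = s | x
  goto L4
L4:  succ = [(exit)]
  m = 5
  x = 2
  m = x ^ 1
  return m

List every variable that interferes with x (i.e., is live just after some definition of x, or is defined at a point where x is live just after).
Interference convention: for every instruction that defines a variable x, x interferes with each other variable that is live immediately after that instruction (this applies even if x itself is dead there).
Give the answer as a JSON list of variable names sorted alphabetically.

Block summaries:
  L0 def {s,z} use ∅
  L1 def {x,z} use ∅
  L2 def {x,z} use ∅
  L3 def {s,x} use {s}
  L4 def {m,x} use ∅

Backward fixpoint:
  L0: in=∅ out={s}
  L1: in={s} out={s}
  L2: in={s} out={s}
  L3: in={s} out=∅
  L4: in=∅ out=∅

Interference:
  m↔∅
  s↔{x,z}
  x↔{s,z}
  z↔{s,x}

N(x) = ["s", "z"]

Answer: ["s", "z"]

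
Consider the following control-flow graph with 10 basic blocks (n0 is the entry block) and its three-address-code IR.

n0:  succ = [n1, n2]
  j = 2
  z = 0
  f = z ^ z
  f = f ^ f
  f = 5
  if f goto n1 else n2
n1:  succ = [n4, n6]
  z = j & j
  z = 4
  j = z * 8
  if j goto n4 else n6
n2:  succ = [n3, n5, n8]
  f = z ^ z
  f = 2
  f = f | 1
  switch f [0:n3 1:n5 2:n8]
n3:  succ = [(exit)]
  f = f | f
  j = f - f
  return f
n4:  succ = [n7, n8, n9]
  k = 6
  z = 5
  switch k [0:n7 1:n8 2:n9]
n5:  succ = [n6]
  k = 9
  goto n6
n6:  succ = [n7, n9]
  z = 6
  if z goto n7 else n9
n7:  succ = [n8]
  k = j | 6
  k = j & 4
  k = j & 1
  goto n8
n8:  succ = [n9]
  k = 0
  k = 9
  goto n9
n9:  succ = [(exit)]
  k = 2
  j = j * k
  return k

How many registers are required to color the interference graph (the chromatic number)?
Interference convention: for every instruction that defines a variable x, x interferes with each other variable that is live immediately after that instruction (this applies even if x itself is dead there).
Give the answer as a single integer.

Per-block:
  n0: {f,j,z} / ∅
  n1: {j,z} / {j}
  n2: {f} / {z}
  n3: {f,j} / {f}
  n4: {k,z} / ∅
  n5: {k} / ∅
  n6: {z} / ∅
  n7: {k} / {j}
  n8: {k} / ∅
  n9: {j,k} / {j}

Liveness:
  n0: in=∅ out={j,z}
  n1: in={j} out={j}
  n2: in={j,z} out={f,j}
  n3: in={f} out=∅
  n4: in={j} out={j}
  n5: in={j} out={j}
  n6: in={j} out={j}
  n7: in={j} out={j}
  n8: in={j} out={j}
  n9: in={j} out=∅

Conflict graph:
  f: {j,z}
  j: {f,k,z}
  k: {j,z}
  z: {f,j,k}

Registers:
  lower bound: {f,j,z} mutually conflict ⇒ χ ≥ 3
  assign f→r2 j→r0 k→r2 z→r1 — no edge inside a register ⇒ χ ≤ 3
  χ = 3

Answer: 3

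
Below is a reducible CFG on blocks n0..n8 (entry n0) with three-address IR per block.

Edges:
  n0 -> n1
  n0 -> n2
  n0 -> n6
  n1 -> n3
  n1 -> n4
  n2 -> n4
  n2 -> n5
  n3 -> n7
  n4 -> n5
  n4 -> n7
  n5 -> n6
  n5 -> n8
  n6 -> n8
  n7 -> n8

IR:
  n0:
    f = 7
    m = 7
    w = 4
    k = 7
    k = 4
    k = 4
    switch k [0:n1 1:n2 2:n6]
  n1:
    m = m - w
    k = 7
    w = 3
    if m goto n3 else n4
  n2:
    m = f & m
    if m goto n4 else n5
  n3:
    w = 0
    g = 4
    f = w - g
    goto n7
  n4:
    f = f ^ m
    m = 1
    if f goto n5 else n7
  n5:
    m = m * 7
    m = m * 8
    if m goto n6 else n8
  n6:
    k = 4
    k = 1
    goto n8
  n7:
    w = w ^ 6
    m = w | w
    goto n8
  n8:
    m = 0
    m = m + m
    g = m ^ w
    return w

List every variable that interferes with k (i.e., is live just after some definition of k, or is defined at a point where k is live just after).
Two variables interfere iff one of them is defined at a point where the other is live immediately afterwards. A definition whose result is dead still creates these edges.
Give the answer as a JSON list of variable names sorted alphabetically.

def/use:
  n0 def {f,k,m,w} use ∅
  n1 def {k,m,w} use {m,w}
  n2 def {m} use {f,m}
  n3 def {f,g,w} use ∅
  n4 def {f,m} use {f,m}
  n5 def {m} use {m}
  n6 def {k} use ∅
  n7 def {m,w} use {w}
  n8 def {g,m} use {w}

Liveness:
  n0: in=∅ out={f,m,w}
  n1: in={f,m,w} out={f,m,w}
  n2: in={f,m,w} out={f,m,w}
  n3: in=∅ out={w}
  n4: in={f,m,w} out={m,w}
  n5: in={m,w} out={w}
  n6: in={w} out={w}
  n7: in={w} out={w}
  n8: in={w} out=∅

Interference:
  f — {k,m,w}
  g — {w}
  k — {f,m,w}
  m — {f,k,w}
  w — {f,g,k,m}

N(k) = ["f", "m", "w"]

Answer: ["f", "m", "w"]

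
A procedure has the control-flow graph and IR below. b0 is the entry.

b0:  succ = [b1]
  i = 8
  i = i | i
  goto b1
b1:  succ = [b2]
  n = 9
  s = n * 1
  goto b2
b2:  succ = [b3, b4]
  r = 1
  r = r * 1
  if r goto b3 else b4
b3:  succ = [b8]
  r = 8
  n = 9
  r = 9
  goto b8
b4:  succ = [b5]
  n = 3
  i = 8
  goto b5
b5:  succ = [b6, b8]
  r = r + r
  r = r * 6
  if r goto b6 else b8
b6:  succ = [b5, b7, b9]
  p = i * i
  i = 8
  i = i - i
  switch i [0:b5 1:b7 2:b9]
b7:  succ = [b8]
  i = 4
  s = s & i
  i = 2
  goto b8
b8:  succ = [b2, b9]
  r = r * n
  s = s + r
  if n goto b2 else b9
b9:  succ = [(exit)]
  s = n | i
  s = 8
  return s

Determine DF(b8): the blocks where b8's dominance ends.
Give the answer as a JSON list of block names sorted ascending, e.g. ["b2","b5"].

idom tree: b1←b0 b2←b1 b3←b2 b4←b2 b5←b4 b6←b5 b7←b6 b8←b2 b9←b2
Join-block Dom:
  b2: preds {b1,b8}: {b0,b1} ∩ {b0,b1,b2,b8} = {b0,b1}; idom=b1
  b5: preds {b4,b6}: {b0,b1,b2,b4} ∩ {b0,b1,b2,b4,b5,b6} = {b0,b1,b2,b4}; idom=b4
  b8: preds {b3,b5,b7}: {b0,b1,b2,b3} ∩ {b0,b1,b2,b4,b5} ∩ {b0,b1,b2,b4,b5,b6,b7} = {b0,b1,b2}; idom=b2
  b9: preds {b6,b8}: {b0,b1,b2,b4,b5,b6} ∩ {b0,b1,b2,b8} = {b0,b1,b2}; idom=b2

DF derivation:
  b2←b1: walk · to b1
  b2←b8: walk b8→b2 to b1
  b5←b4: walk · to b4
  b5←b6: walk b6→b5 to b4
  b8←b3: walk b3 to b2
  b8←b5: walk b5→b4 to b2
  b8←b7: walk b7→b6→b5→b4 to b2
  b9←b6: walk b6→b5→b4 to b2
  b9←b8: walk b8 to b2
  b0: DF=∅
  b1: DF=∅
  b2: DF={b2}
  b3: DF={b8}
  b4: DF={b8,b9}
  b5: DF={b5,b8,b9}
  b6: DF={b5,b8,b9}
  b7: DF={b8}
  b8: DF={b2,b9}
  b9: DF=∅

DF(b8) = ["b2", "b9"]

Answer: ["b2", "b9"]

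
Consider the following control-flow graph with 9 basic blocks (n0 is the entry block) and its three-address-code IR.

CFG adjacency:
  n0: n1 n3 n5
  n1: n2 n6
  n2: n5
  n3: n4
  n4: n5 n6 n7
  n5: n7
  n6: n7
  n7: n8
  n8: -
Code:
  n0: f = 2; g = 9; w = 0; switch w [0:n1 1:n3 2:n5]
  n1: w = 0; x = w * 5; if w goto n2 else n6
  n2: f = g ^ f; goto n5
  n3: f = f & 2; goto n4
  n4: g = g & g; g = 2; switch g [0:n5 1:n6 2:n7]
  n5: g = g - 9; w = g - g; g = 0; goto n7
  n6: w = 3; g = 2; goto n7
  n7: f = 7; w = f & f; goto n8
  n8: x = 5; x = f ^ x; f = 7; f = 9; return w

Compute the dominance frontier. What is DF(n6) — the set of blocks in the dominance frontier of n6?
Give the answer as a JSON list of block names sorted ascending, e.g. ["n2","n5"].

Answer: ["n7"]

Analysis:
idom tree: n1←n0 n2←n1 n3←n0 n4←n3 n5←n0 n6←n0 n7←n0 n8←n7
Dom∩ at merges:
  n5: preds {n0,n2,n4}: {n0} ∩ {n0,n1,n2} ∩ {n0,n3,n4} = {n0}; idom=n0
  n6: preds {n1,n4}: {n0,n1} ∩ {n0,n3,n4} = {n0}; idom=n0
  n7: preds {n4,n5,n6}: {n0,n3,n4} ∩ {n0,n5} ∩ {n0,n6} = {n0}; idom=n0

DF derivation:
  n5←n0: walk · to n0
  n5←n2: walk n2→n1 to n0
  n5←n4: walk n4→n3 to n0
  n6←n1: walk n1 to n0
  n6←n4: walk n4→n3 to n0
  n7←n4: walk n4→n3 to n0
  n7←n5: walk n5 to n0
  n7←n6: walk n6 to n0
  DF(n0)=∅
  DF(n1)={n5,n6}
  DF(n2)={n5}
  DF(n3)={n5,n6,n7}
  DF(n4)={n5,n6,n7}
  DF(n5)={n7}
  DF(n6)={n7}
  DF(n7)=∅
  DF(n8)=∅

DF(n6) = ["n7"]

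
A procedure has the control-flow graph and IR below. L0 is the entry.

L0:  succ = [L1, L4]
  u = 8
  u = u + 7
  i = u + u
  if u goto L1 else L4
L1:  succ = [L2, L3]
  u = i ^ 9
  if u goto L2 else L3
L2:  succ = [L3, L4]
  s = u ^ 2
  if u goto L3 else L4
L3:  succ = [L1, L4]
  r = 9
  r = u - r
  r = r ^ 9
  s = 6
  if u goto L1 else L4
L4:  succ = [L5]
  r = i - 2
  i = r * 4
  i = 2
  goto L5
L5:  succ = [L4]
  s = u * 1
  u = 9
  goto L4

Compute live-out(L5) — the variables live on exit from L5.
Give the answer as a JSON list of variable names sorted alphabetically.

Per-block:
  L0: def={i,u} ue=∅
  L1: def={u} ue={i}
  L2: def={s} ue={u}
  L3: def={r,s} ue={u}
  L4: def={i,r} ue={i}
  L5: def={s,u} ue={u}

Backward fixpoint:
  L0 li=∅ lo={i,u}
  L1 li={i} lo={i,u}
  L2 li={i,u} lo={i,u}
  L3 li={i,u} lo={i,u}
  L4 li={i,u} lo={i,u}
  L5 li={i,u} lo={i,u}

live-out(L5) = ["i", "u"]

Answer: ["i", "u"]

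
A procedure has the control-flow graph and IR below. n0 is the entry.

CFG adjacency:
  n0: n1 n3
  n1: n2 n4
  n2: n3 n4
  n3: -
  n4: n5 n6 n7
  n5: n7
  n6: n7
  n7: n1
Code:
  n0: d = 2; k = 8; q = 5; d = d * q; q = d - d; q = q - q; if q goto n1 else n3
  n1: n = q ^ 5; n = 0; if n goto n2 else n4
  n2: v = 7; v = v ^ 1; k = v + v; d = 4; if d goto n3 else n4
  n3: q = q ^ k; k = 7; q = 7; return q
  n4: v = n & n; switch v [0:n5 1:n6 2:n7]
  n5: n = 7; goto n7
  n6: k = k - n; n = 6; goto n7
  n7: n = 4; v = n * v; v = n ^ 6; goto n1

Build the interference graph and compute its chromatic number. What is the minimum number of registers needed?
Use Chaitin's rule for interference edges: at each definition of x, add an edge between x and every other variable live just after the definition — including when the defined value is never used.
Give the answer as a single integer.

Block summaries:
  n0: {d,k,q} / ∅
  n1: {n} / {q}
  n2: {d,k,v} / ∅
  n3: {k,q} / {k,q}
  n4: {v} / {n}
  n5: {n} / ∅
  n6: {k,n} / {k,n}
  n7: {n,v} / {v}

Backward fixpoint:
  live n0: ∅→{k,q}
  live n1: {k,q}→{k,n,q}
  live n2: {n,q}→{k,n,q}
  live n3: {k,q}→∅
  live n4: {k,n,q}→{k,n,q,v}
  live n5: {k,q,v}→{k,q,v}
  live n6: {k,n,q,v}→{k,q,v}
  live n7: {k,q,v}→{k,q}

Conflict graph:
  d — {k,n,q}
  k — {d,n,q,v}
  n — {d,k,q,v}
  q — {d,k,n,v}
  v — {k,n,q}

Registers:
  {d,k,n,q} pairwise interfere (4-clique) ⇒ χ ≥ 4
  4-colouring: c0={k}  c1={n}  c2={q}  c3={d,v}
  χ = 4

Answer: 4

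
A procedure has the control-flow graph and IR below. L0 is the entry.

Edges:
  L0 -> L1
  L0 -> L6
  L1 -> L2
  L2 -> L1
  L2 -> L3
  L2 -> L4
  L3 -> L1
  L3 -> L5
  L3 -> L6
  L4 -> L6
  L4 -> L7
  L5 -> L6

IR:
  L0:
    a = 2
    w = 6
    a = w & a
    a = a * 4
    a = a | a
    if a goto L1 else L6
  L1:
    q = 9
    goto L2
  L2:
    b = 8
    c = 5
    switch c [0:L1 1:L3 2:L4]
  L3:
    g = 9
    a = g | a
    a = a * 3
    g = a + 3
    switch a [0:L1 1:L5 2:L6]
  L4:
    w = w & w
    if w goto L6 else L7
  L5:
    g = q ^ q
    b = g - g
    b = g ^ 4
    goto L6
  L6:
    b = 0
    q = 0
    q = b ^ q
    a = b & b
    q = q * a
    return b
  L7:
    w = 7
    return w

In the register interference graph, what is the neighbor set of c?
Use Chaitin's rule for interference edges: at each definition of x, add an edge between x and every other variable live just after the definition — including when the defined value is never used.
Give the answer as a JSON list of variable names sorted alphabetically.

Answer: ["a", "q", "w"]

Derivation:
Per-block:
  L0: {a,w} / ∅
  L1: {q} / ∅
  L2: {b,c} / ∅
  L3: {a,g} / {a}
  L4: {w} / {w}
  L5: {b,g} / {q}
  L6: {a,b,q} / ∅
  L7: {w} / ∅

Liveness:
  live L0: ∅→{a,w}
  live L1: {a,w}→{a,q,w}
  live L2: {a,q,w}→{a,q,w}
  live L3: {a,q,w}→{a,q,w}
  live L4: {w}→∅
  live L5: {q}→∅
  live L6: ∅→∅
  live L7: ∅→∅

Interference:
  a — {b,c,g,q,w}
  b — {a,g,q,w}
  c — {a,q,w}
  g — {a,b,q,w}
  q — {a,b,c,g,w}
  w — {a,b,c,g,q}

N(c) = ["a", "q", "w"]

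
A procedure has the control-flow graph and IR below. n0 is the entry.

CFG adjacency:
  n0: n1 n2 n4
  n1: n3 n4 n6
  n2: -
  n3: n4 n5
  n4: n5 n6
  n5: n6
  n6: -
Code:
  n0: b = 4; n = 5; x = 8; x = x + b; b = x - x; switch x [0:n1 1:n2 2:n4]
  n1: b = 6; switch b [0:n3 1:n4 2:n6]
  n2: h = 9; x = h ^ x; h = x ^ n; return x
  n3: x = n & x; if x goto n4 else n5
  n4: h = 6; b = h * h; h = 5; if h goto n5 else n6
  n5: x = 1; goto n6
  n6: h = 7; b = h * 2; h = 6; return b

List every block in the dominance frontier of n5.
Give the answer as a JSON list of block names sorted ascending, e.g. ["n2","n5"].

Answer: ["n6"]

Working:
idom tree: n1←n0 n2←n0 n3←n1 n4←n0 n5←n0 n6←n0
Join-block Dom:
  n4: preds {n0,n1,n3}: {n0} ∩ {n0,n1} ∩ {n0,n1,n3} = {n0}; idom=n0
  n5: preds {n3,n4}: {n0,n1,n3} ∩ {n0,n4} = {n0}; idom=n0
  n6: preds {n1,n4,n5}: {n0,n1} ∩ {n0,n4} ∩ {n0,n5} = {n0}; idom=n0

DF walk-up:
  join n4 pred n0: · stop@n0
  join n4 pred n1: n1 stop@n0
  join n4 pred n3: n3→n1 stop@n0
  join n5 pred n3: n3→n1 stop@n0
  join n5 pred n4: n4 stop@n0
  join n6 pred n1: n1 stop@n0
  join n6 pred n4: n4 stop@n0
  join n6 pred n5: n5 stop@n0
  DF(n0)=∅
  DF(n1)={n4,n5,n6}
  DF(n2)=∅
  DF(n3)={n4,n5}
  DF(n4)={n5,n6}
  DF(n5)={n6}
  DF(n6)=∅

DF(n5) = ["n6"]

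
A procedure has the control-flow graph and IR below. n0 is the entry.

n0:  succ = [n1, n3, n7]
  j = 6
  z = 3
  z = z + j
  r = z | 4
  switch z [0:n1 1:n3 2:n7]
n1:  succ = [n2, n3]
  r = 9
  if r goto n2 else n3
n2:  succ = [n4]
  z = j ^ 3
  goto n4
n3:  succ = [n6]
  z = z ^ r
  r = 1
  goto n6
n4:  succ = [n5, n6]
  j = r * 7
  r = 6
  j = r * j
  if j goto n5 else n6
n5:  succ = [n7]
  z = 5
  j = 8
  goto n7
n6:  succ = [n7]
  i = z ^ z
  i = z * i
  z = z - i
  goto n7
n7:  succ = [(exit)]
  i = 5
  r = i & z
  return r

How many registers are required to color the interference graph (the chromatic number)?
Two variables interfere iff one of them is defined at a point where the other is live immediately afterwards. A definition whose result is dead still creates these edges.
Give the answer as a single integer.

Answer: 3

Working:
Per-block:
  n0 def {j,r,z} use ∅
  n1 def {r} use ∅
  n2 def {z} use {j}
  n3 def {r,z} use {r,z}
  n4 def {j,r} use {r}
  n5 def {j,z} use ∅
  n6 def {i,z} use {z}
  n7 def {i,r} use {z}

Backward fixpoint:
  n0 li=∅ lo={j,r,z}
  n1 li={j,z} lo={j,r,z}
  n2 li={j,r} lo={r,z}
  n3 li={r,z} lo={z}
  n4 li={r,z} lo={z}
  n5 li=∅ lo={z}
  n6 li={z} lo={z}
  n7 li={z} lo=∅

Interfere edges:
  i: {z}
  j: {r,z}
  r: {j,z}
  z: {i,j,r}

Registers:
  {j,r,z} pairwise interfere (3-clique) ⇒ χ ≥ 3
  3-colouring: r0={z}  r1={i,j}  r2={r}
  χ = 3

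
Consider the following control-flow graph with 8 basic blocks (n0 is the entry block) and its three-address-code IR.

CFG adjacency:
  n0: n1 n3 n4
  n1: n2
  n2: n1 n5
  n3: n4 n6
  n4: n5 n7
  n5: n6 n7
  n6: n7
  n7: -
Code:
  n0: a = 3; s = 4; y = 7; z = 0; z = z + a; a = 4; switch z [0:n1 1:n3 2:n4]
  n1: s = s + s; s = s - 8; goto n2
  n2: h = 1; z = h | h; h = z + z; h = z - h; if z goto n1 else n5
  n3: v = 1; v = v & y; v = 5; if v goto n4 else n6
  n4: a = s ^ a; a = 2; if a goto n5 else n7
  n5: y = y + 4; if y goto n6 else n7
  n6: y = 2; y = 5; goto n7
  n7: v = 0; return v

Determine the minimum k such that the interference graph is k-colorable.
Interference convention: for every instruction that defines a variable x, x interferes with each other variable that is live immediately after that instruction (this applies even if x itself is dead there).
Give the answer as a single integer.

Per-block:
  n0: {a,s,y,z} / ∅
  n1: {s} / {s}
  n2: {h,z} / ∅
  n3: {v} / {y}
  n4: {a} / {a,s}
  n5: {y} / {y}
  n6: {y} / ∅
  n7: {v} / ∅

Backward fixpoint:
  n0: in=∅ out={a,s,y}
  n1: in={s,y} out={s,y}
  n2: in={s,y} out={s,y}
  n3: in={a,s,y} out={a,s,y}
  n4: in={a,s,y} out={y}
  n5: in={y} out=∅
  n6: in=∅ out=∅
  n7: in=∅ out=∅

Interfere edges:
  a: {s,v,y,z}
  h: {s,y,z}
  s: {a,h,v,y,z}
  v: {a,s,y}
  y: {a,h,s,v,z}
  z: {a,h,s,y}

Chromatic number:
  {a,s,v,y} pairwise interfere (4-clique) ⇒ χ ≥ 4
  assign a→r2 h→r2 s→r0 v→r3 y→r1 z→r3 — no edge inside a register ⇒ χ ≤ 4
  χ = 4

Answer: 4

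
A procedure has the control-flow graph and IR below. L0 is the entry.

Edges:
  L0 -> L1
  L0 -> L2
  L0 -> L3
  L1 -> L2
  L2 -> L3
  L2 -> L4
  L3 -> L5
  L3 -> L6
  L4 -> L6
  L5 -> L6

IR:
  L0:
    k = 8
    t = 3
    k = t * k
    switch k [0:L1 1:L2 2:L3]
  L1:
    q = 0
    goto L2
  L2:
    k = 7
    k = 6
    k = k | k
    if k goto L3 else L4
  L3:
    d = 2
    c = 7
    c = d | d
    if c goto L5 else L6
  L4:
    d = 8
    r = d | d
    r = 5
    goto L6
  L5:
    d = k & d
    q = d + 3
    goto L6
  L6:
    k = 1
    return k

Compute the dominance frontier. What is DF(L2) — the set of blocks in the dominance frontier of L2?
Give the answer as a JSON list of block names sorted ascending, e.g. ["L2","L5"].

Answer: ["L3", "L6"]

Analysis:
idom tree: L1←L0 L2←L0 L3←L0 L4←L2 L5←L3 L6←L0
Dom∩ at merges:
  L2: preds {L0,L1}: {L0} ∩ {L0,L1} = {L0}; idom=L0
  L3: preds {L0,L2}: {L0} ∩ {L0,L2} = {L0}; idom=L0
  L6: preds {L3,L4,L5}: {L0,L3} ∩ {L0,L2,L4} ∩ {L0,L3,L5} = {L0}; idom=L0

DF derivation:
  L2←L0: walk · to L0
  L2←L1: walk L1 to L0
  L3←L0: walk · to L0
  L3←L2: walk L2 to L0
  L6←L3: walk L3 to L0
  L6←L4: walk L4→L2 to L0
  L6←L5: walk L5→L3 to L0
  DF(L0)=∅
  DF(L1)={L2}
  DF(L2)={L3,L6}
  DF(L3)={L6}
  DF(L4)={L6}
  DF(L5)={L6}
  DF(L6)=∅

DF(L2) = ["L3", "L6"]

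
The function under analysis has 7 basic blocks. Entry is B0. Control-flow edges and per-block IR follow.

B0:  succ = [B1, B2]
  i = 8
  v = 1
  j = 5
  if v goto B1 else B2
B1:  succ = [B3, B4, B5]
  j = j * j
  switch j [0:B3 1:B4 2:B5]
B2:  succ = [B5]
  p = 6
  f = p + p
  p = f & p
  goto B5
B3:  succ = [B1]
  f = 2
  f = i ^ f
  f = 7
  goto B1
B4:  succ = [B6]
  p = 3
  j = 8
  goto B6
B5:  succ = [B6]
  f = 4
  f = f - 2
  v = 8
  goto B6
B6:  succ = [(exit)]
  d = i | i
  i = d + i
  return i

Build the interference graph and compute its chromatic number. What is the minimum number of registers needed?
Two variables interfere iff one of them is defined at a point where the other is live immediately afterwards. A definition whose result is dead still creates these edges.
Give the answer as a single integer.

Block summaries:
  B0: {i,j,v} / ∅
  B1: {j} / {j}
  B2: {f,p} / ∅
  B3: {f} / {i}
  B4: {j,p} / ∅
  B5: {f,v} / ∅
  B6: {d,i} / {i}

Backward fixpoint:
  B0 li=∅ lo={i,j}
  B1 li={i,j} lo={i,j}
  B2 li={i} lo={i}
  B3 li={i,j} lo={i,j}
  B4 li={i} lo={i}
  B5 li={i} lo={i}
  B6 li={i} lo=∅

Interference:
  d: {i}
  f: {i,j,p}
  i: {d,f,j,p,v}
  j: {f,i,v}
  p: {f,i}
  v: {i,j}

Chromatic number:
  {f,i,j} pairwise interfere (3-clique) ⇒ χ ≥ 3
  3-colouring: R0={i}  R1={d,f,v}  R2={j,p}
  χ = 3

Answer: 3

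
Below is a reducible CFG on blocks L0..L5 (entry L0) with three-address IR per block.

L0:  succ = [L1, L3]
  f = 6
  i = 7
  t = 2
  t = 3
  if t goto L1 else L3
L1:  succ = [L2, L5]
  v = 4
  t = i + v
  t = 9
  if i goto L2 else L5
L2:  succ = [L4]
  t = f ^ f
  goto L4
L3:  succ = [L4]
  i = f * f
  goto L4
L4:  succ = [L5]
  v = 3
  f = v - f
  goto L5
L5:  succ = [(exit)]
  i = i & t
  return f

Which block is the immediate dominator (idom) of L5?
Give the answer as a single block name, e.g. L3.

Answer: L0

Working:
idom tree: L1←L0 L2←L1 L3←L0 L4←L0 L5←L0
Dom∩ at merges:
  L4: preds {L2,L3}: {L0,L1,L2} ∩ {L0,L3} = {L0}; idom=L0
  L5: preds {L1,L4}: {L0,L1} ∩ {L0,L4} = {L0}; idom=L0

idom(L5) = L0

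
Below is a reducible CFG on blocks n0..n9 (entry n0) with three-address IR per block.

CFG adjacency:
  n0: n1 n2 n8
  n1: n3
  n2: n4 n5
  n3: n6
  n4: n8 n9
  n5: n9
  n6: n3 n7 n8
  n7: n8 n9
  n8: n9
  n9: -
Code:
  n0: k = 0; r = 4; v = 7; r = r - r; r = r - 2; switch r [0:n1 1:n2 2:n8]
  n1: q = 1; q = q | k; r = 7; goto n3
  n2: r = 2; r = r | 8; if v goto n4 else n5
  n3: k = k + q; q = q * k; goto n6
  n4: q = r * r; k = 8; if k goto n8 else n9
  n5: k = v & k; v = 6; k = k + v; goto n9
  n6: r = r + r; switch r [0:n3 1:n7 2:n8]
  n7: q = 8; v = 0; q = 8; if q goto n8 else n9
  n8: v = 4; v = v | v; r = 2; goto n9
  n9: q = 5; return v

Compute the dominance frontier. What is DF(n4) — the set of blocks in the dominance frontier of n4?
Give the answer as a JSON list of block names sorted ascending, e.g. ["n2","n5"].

Answer: ["n8", "n9"]

Analysis:
idom tree: n1←n0 n2←n0 n3←n1 n4←n2 n5←n2 n6←n3 n7←n6 n8←n0 n9←n0
Dom∩ at merges:
  n3: preds {n1,n6}: {n0,n1} ∩ {n0,n1,n3,n6} = {n0,n1}; idom=n1
  n8: preds {n0,n4,n6,n7}: {n0} ∩ {n0,n2,n4} ∩ {n0,n1,n3,n6} ∩ {n0,n1,n3,n6,n7} = {n0}; idom=n0
  n9: preds {n4,n5,n7,n8}: {n0,n2,n4} ∩ {n0,n2,n5} ∩ {n0,n1,n3,n6,n7} ∩ {n0,n8} = {n0}; idom=n0

DF walk-up:
  join n3 pred n1: · stop@n1
  join n3 pred n6: n6→n3 stop@n1
  join n8 pred n0: · stop@n0
  join n8 pred n4: n4→n2 stop@n0
  join n8 pred n6: n6→n3→n1 stop@n0
  join n8 pred n7: n7→n6→n3→n1 stop@n0
  join n9 pred n4: n4→n2 stop@n0
  join n9 pred n5: n5→n2 stop@n0
  join n9 pred n7: n7→n6→n3→n1 stop@n0
  join n9 pred n8: n8 stop@n0
  n0 → ∅
  n1 → {n8,n9}
  n2 → {n8,n9}
  n3 → {n3,n8,n9}
  n4 → {n8,n9}
  n5 → {n9}
  n6 → {n3,n8,n9}
  n7 → {n8,n9}
  n8 → {n9}
  n9 → ∅

DF(n4) = ["n8", "n9"]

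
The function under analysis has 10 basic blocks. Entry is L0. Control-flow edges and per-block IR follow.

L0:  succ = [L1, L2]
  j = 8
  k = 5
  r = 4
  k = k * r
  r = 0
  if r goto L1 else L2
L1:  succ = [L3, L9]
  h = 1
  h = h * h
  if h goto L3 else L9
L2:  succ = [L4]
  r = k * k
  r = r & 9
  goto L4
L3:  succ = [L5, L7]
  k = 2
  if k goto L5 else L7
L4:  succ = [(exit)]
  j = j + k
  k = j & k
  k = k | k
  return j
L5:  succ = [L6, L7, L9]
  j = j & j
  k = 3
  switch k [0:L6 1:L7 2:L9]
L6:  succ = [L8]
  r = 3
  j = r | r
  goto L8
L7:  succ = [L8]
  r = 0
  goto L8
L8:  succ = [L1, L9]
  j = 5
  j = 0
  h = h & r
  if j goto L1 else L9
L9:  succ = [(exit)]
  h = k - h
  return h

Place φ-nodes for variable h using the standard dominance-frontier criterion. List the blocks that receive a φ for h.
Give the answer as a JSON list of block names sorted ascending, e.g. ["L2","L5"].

Answer: ["L1", "L9"]

Working:
idom tree: L1←L0 L2←L0 L3←L1 L4←L2 L5←L3 L6←L5 L7←L3 L8←L3 L9←L1
Join-block Dom:
  L1: preds {L0,L8}: {L0} ∩ {L0,L1,L3,L8} = {L0}; idom=L0
  L7: preds {L3,L5}: {L0,L1,L3} ∩ {L0,L1,L3,L5} = {L0,L1,L3}; idom=L3
  L8: preds {L6,L7}: {L0,L1,L3,L5,L6} ∩ {L0,L1,L3,L7} = {L0,L1,L3}; idom=L3
  L9: preds {L1,L5,L8}: {L0,L1} ∩ {L0,L1,L3,L5} ∩ {L0,L1,L3,L8} = {L0,L1}; idom=L1

DF derivation:
  L1←L0: walk · to L0
  L1←L8: walk L8→L3→L1 to L0
  L7←L3: walk · to L3
  L7←L5: walk L5 to L3
  L8←L6: walk L6→L5 to L3
  L8←L7: walk L7 to L3
  L9←L1: walk · to L1
  L9←L5: walk L5→L3 to L1
  L9←L8: walk L8→L3 to L1
  L0 → ∅
  L1 → {L1}
  L2 → ∅
  L3 → {L1,L9}
  L4 → ∅
  L5 → {L7,L8,L9}
  L6 → {L8}
  L7 → {L8}
  L8 → {L1,L9}
  L9 → ∅

φ for h: defs {L1,L8,L9}
  DF⁺ = {L1,L9}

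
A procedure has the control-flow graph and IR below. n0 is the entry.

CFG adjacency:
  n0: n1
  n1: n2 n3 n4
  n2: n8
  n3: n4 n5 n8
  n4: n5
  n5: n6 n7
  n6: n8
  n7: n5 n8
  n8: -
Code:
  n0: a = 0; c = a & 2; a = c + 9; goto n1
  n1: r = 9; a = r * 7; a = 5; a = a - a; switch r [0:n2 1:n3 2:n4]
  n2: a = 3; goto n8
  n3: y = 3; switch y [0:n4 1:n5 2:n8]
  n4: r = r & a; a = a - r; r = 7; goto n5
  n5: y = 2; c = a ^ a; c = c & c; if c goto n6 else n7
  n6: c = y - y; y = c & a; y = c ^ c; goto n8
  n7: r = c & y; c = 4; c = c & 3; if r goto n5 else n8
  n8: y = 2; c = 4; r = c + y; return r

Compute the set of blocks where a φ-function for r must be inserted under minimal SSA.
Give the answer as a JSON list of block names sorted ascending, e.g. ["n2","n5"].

Answer: ["n5", "n8"]

Analysis:
idom tree: n1←n0 n2←n1 n3←n1 n4←n1 n5←n1 n6←n5 n7←n5 n8←n1
Join-block Dom:
  n4: preds {n1,n3}: {n0,n1} ∩ {n0,n1,n3} = {n0,n1}; idom=n1
  n5: preds {n3,n4,n7}: {n0,n1,n3} ∩ {n0,n1,n4} ∩ {n0,n1,n5,n7} = {n0,n1}; idom=n1
  n8: preds {n2,n3,n6,n7}: {n0,n1,n2} ∩ {n0,n1,n3} ∩ {n0,n1,n5,n6} ∩ {n0,n1,n5,n7} = {n0,n1}; idom=n1

DF walk-up:
  join n4 pred n1: · stop@n1
  join n4 pred n3: n3 stop@n1
  join n5 pred n3: n3 stop@n1
  join n5 pred n4: n4 stop@n1
  join n5 pred n7: n7→n5 stop@n1
  join n8 pred n2: n2 stop@n1
  join n8 pred n3: n3 stop@n1
  join n8 pred n6: n6→n5 stop@n1
  join n8 pred n7: n7→n5 stop@n1
  DF(n0)=∅
  DF(n1)=∅
  DF(n2)={n8}
  DF(n3)={n4,n5,n8}
  DF(n4)={n5}
  DF(n5)={n5,n8}
  DF(n6)={n8}
  DF(n7)={n5,n8}
  DF(n8)=∅

φ for r: defs {n1,n4,n7,n8}
  DF⁺ = {n5,n8}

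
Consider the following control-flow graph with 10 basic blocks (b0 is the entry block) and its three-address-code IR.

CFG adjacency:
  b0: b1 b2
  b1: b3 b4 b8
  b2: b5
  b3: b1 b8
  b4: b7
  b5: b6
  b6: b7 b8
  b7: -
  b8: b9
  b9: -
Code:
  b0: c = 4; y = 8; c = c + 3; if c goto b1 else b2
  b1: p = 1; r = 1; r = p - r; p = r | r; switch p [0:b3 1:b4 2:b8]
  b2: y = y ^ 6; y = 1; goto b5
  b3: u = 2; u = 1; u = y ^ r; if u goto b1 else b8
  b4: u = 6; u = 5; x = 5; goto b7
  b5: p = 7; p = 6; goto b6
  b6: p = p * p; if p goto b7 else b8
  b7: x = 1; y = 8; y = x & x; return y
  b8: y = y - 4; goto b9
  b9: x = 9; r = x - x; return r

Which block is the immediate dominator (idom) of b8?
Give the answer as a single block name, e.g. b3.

idom tree: b1←b0 b2←b0 b3←b1 b4←b1 b5←b2 b6←b5 b7←b0 b8←b0 b9←b8
Join-block Dom:
  b1: preds {b0,b3}: {b0} ∩ {b0,b1,b3} = {b0}; idom=b0
  b7: preds {b4,b6}: {b0,b1,b4} ∩ {b0,b2,b5,b6} = {b0}; idom=b0
  b8: preds {b1,b3,b6}: {b0,b1} ∩ {b0,b1,b3} ∩ {b0,b2,b5,b6} = {b0}; idom=b0

idom(b8) = b0

Answer: b0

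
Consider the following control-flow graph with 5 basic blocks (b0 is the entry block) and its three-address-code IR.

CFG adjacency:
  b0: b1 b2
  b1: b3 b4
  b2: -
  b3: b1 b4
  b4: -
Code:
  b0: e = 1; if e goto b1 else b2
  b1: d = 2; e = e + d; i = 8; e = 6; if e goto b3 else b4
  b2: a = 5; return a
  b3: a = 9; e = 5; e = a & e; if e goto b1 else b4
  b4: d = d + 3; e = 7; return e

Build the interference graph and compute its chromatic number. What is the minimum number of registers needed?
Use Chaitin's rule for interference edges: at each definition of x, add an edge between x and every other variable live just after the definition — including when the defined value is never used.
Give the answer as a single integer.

Answer: 3

Working:
Per-block:
  b0: {e} / ∅
  b1: {d,e,i} / {e}
  b2: {a} / ∅
  b3: {a,e} / ∅
  b4: {d,e} / {d}

Liveness:
  b0 li=∅ lo={e}
  b1 li={e} lo={d}
  b2 li=∅ lo=∅
  b3 li={d} lo={d,e}
  b4 li={d} lo=∅

Interfere edges:
  a: {d,e}
  d: {a,e,i}
  e: {a,d}
  i: {d}

Colouring:
  lower bound: {a,d,e} mutually conflict ⇒ χ ≥ 3
  3-colouring: c0={d}  c1={a,i}  c2={e}
  χ = 3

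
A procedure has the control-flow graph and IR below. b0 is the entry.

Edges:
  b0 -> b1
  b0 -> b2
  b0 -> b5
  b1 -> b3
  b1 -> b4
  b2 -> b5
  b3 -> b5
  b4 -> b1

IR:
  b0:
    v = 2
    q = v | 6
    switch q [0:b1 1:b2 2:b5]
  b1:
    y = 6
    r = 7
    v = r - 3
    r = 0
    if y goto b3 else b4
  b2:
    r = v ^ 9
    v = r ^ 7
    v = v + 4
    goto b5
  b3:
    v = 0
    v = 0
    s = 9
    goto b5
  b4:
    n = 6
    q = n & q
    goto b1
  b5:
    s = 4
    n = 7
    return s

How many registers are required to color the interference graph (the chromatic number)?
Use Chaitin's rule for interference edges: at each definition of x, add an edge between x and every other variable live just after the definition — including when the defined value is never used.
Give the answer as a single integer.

Block summaries:
  b0 def {q,v} use ∅
  b1 def {r,v,y} use ∅
  b2 def {r,v} use {v}
  b3 def {s,v} use ∅
  b4 def {n,q} use {q}
  b5 def {n,s} use ∅

Backward fixpoint:
  live b0: ∅→{q,v}
  live b1: {q}→{q}
  live b2: {v}→∅
  live b3: ∅→∅
  live b4: {q}→{q}
  live b5: ∅→∅

Interfere edges:
  n: {q,s}
  q: {n,r,v,y}
  r: {q,y}
  s: {n}
  v: {q,y}
  y: {q,r,v}

Registers:
  clique {q,r,y} ⇒ need ≥ 3
  3-colouring: R0={q,s}  R1={n,y}  R2={r,v}
  χ = 3

Answer: 3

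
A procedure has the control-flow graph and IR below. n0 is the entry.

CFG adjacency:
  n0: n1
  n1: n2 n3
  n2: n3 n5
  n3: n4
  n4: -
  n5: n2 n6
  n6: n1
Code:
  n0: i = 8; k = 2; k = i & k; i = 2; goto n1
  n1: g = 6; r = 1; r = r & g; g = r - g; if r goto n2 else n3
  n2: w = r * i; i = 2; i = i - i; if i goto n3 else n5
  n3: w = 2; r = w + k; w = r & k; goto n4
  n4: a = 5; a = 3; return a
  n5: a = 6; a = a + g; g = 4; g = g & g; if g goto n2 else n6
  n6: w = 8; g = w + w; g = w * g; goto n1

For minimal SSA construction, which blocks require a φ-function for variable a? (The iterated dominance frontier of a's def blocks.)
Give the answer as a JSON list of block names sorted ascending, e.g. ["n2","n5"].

Answer: ["n1", "n2", "n3"]

Analysis:
idom tree: n1←n0 n2←n1 n3←n1 n4←n3 n5←n2 n6←n5
Dom at joins:
  n1: preds {n0,n6}: {n0} ∩ {n0,n1,n2,n5,n6} = {n0}; idom=n0
  n2: preds {n1,n5}: {n0,n1} ∩ {n0,n1,n2,n5} = {n0,n1}; idom=n1
  n3: preds {n1,n2}: {n0,n1} ∩ {n0,n1,n2} = {n0,n1}; idom=n1

DF derivation:
  join n1 pred n0: · stop@n0
  join n1 pred n6: n6→n5→n2→n1 stop@n0
  join n2 pred n1: · stop@n1
  join n2 pred n5: n5→n2 stop@n1
  join n3 pred n1: · stop@n1
  join n3 pred n2: n2 stop@n1
  n0: DF=∅
  n1: DF={n1}
  n2: DF={n1,n2,n3}
  n3: DF=∅
  n4: DF=∅
  n5: DF={n1,n2}
  n6: DF={n1}

φ for a: defs {n4,n5}
  DF⁺ = {n1,n2,n3}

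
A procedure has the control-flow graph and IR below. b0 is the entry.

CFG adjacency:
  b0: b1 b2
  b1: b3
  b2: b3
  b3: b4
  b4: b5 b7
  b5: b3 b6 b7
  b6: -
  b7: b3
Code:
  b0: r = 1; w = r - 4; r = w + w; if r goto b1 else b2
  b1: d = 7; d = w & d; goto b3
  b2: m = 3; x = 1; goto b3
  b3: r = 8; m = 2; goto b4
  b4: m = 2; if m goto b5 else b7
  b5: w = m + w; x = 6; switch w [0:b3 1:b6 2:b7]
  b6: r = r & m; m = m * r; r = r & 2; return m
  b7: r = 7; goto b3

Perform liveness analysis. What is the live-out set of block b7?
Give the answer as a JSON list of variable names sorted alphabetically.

def/use:
  b0: {r,w} / ∅
  b1: {d} / {w}
  b2: {m,x} / ∅
  b3: {m,r} / ∅
  b4: {m} / ∅
  b5: {w,x} / {m,w}
  b6: {m,r} / {m,r}
  b7: {r} / ∅

Live sets:
  b0: in=∅ out={w}
  b1: in={w} out={w}
  b2: in={w} out={w}
  b3: in={w} out={r,w}
  b4: in={r,w} out={m,r,w}
  b5: in={m,r,w} out={m,r,w}
  b6: in={m,r} out=∅
  b7: in={w} out={w}

live-out(b7) = ["w"]

Answer: ["w"]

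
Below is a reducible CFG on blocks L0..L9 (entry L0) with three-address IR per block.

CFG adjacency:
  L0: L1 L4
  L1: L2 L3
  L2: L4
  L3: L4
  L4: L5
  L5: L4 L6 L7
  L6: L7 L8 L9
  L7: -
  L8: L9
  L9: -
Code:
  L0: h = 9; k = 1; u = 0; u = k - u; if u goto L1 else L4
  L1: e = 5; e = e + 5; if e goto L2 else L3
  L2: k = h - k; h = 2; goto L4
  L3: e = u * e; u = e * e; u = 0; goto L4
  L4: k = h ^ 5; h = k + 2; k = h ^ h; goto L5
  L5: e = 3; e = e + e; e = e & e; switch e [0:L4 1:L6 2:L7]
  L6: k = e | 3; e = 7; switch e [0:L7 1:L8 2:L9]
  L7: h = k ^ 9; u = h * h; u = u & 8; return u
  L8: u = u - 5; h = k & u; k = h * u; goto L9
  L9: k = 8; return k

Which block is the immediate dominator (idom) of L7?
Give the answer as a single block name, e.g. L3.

idom tree: L1←L0 L2←L1 L3←L1 L4←L0 L5←L4 L6←L5 L7←L5 L8←L6 L9←L6
Join-block Dom:
  L4: preds {L0,L2,L3,L5}: {L0} ∩ {L0,L1,L2} ∩ {L0,L1,L3} ∩ {L0,L4,L5} = {L0}; idom=L0
  L7: preds {L5,L6}: {L0,L4,L5} ∩ {L0,L4,L5,L6} = {L0,L4,L5}; idom=L5
  L9: preds {L6,L8}: {L0,L4,L5,L6} ∩ {L0,L4,L5,L6,L8} = {L0,L4,L5,L6}; idom=L6

idom(L7) = L5

Answer: L5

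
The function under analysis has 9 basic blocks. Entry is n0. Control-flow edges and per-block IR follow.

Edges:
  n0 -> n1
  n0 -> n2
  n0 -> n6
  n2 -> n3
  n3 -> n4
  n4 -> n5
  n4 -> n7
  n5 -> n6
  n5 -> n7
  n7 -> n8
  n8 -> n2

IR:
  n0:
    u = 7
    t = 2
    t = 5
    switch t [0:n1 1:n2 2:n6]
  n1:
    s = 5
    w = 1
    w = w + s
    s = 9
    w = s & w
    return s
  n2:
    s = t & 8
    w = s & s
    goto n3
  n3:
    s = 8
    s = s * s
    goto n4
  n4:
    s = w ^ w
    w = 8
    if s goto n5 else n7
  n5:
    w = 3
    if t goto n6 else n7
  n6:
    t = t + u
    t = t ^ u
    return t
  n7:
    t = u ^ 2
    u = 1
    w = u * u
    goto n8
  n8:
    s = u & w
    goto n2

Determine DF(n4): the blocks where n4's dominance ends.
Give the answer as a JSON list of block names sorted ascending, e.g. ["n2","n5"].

idom tree: n1←n0 n2←n0 n3←n2 n4←n3 n5←n4 n6←n0 n7←n4 n8←n7
Dom at joins:
  n2: preds {n0,n8}: {n0} ∩ {n0,n2,n3,n4,n7,n8} = {n0}; idom=n0
  n6: preds {n0,n5}: {n0} ∩ {n0,n2,n3,n4,n5} = {n0}; idom=n0
  n7: preds {n4,n5}: {n0,n2,n3,n4} ∩ {n0,n2,n3,n4,n5} = {n0,n2,n3,n4}; idom=n4

DF walk-up:
  join n2 pred n0: · stop@n0
  join n2 pred n8: n8→n7→n4→n3→n2 stop@n0
  join n6 pred n0: · stop@n0
  join n6 pred n5: n5→n4→n3→n2 stop@n0
  join n7 pred n4: · stop@n4
  join n7 pred n5: n5 stop@n4
  n0: DF=∅
  n1: DF=∅
  n2: DF={n2,n6}
  n3: DF={n2,n6}
  n4: DF={n2,n6}
  n5: DF={n6,n7}
  n6: DF=∅
  n7: DF={n2}
  n8: DF={n2}

DF(n4) = ["n2", "n6"]

Answer: ["n2", "n6"]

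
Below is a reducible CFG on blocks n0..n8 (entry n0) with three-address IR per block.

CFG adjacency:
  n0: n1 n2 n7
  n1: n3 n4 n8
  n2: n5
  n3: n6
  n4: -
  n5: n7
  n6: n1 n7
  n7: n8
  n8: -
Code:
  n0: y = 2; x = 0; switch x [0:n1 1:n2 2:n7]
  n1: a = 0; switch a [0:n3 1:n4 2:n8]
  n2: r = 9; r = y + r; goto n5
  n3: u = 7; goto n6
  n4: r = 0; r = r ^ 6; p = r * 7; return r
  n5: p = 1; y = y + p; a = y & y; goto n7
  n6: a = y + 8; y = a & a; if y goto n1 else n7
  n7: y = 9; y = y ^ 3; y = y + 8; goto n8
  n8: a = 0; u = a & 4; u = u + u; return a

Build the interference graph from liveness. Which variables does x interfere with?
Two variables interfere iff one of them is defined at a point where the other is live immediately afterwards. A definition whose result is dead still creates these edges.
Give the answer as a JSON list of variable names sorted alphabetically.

Answer: ["y"]

Derivation:
Per-block:
  n0: def={x,y} ue=∅
  n1: def={a} ue=∅
  n2: def={r} ue={y}
  n3: def={u} ue=∅
  n4: def={p,r} ue=∅
  n5: def={a,p,y} ue={y}
  n6: def={a,y} ue={y}
  n7: def={y} ue=∅
  n8: def={a,u} ue=∅

Live sets:
  n0 li=∅ lo={y}
  n1 li={y} lo={y}
  n2 li={y} lo={y}
  n3 li={y} lo={y}
  n4 li=∅ lo=∅
  n5 li={y} lo=∅
  n6 li={y} lo={y}
  n7 li=∅ lo=∅
  n8 li=∅ lo=∅

Conflict graph:
  a — {u,y}
  p — {r,y}
  r — {p,y}
  u — {a,y}
  x — {y}
  y — {a,p,r,u,x}

N(x) = ["y"]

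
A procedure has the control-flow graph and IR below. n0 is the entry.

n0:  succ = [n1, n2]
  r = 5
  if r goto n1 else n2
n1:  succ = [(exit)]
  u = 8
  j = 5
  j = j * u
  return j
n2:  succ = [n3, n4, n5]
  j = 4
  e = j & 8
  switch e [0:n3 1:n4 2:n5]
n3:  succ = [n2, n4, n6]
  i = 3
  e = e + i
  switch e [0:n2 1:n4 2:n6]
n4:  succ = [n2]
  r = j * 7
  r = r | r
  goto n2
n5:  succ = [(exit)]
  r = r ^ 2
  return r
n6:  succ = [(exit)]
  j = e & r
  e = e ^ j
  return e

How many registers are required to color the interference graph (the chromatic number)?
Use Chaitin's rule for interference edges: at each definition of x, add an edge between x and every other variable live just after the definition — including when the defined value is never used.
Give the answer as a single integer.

Answer: 4

Derivation:
def/use:
  n0: {r} / ∅
  n1: {j,u} / ∅
  n2: {e,j} / ∅
  n3: {e,i} / {e}
  n4: {r} / {j}
  n5: {r} / {r}
  n6: {e,j} / {e,r}

Live sets:
  live n0: ∅→{r}
  live n1: ∅→∅
  live n2: {r}→{e,j,r}
  live n3: {e,j,r}→{e,j,r}
  live n4: {j}→{r}
  live n5: {r}→∅
  live n6: {e,r}→∅

Interfere edges:
  e — {i,j,r}
  i — {e,j,r}
  j — {e,i,r,u}
  r — {e,i,j}
  u — {j}

Chromatic number:
  clique {e,i,j,r} ⇒ need ≥ 4
  assign e→r1 i→r2 j→r0 r→r3 u→r1 — no edge inside a register ⇒ χ ≤ 4
  χ = 4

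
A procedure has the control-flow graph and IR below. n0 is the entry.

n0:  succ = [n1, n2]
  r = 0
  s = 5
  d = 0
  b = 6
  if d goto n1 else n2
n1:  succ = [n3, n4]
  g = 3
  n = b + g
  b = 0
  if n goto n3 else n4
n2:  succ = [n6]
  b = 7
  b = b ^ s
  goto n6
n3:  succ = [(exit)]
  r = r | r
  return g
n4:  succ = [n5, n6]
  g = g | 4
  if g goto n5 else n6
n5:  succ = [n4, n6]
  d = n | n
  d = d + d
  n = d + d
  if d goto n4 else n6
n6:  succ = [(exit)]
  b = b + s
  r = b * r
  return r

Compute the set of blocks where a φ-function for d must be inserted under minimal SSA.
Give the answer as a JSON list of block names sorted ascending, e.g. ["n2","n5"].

Answer: ["n4", "n6"]

Working:
idom tree: n1←n0 n2←n0 n3←n1 n4←n1 n5←n4 n6←n0
Dom∩ at merges:
  n4: preds {n1,n5}: {n0,n1} ∩ {n0,n1,n4,n5} = {n0,n1}; idom=n1
  n6: preds {n2,n4,n5}: {n0,n2} ∩ {n0,n1,n4} ∩ {n0,n1,n4,n5} = {n0}; idom=n0

DF walk-up:
  n4←n1: walk · to n1
  n4←n5: walk n5→n4 to n1
  n6←n2: walk n2 to n0
  n6←n4: walk n4→n1 to n0
  n6←n5: walk n5→n4→n1 to n0
  n0: DF=∅
  n1: DF={n6}
  n2: DF={n6}
  n3: DF=∅
  n4: DF={n4,n6}
  n5: DF={n4,n6}
  n6: DF=∅

φ for d: defs {n0,n5}
  DF⁺ = {n4,n6}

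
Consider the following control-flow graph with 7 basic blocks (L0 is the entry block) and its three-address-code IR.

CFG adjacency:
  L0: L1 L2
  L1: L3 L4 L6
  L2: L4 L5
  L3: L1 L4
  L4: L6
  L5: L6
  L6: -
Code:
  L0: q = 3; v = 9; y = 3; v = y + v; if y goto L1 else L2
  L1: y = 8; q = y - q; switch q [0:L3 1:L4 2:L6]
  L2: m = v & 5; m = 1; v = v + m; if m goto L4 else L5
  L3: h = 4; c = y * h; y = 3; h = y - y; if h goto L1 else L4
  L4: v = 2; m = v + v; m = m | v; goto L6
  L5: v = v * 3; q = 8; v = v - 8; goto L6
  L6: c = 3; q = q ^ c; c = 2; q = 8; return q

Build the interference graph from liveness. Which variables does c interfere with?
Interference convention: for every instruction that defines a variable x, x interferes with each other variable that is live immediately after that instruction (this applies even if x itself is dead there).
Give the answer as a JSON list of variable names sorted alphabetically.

Answer: ["q"]

Derivation:
Block summaries:
  L0 def {q,v,y} use ∅
  L1 def {q,y} use {q}
  L2 def {m,v} use {v}
  L3 def {c,h,y} use {y}
  L4 def {m,v} use ∅
  L5 def {q,v} use {v}
  L6 def {c,q} use {q}

Backward fixpoint:
  L0: in=∅ out={q,v}
  L1: in={q} out={q,y}
  L2: in={q,v} out={q,v}
  L3: in={q,y} out={q}
  L4: in={q} out={q}
  L5: in={v} out={q}
  L6: in={q} out=∅

Conflict graph:
  c↔{q}
  h↔{q,y}
  m↔{q,v}
  q↔{c,h,m,v,y}
  v↔{m,q,y}
  y↔{h,q,v}

N(c) = ["q"]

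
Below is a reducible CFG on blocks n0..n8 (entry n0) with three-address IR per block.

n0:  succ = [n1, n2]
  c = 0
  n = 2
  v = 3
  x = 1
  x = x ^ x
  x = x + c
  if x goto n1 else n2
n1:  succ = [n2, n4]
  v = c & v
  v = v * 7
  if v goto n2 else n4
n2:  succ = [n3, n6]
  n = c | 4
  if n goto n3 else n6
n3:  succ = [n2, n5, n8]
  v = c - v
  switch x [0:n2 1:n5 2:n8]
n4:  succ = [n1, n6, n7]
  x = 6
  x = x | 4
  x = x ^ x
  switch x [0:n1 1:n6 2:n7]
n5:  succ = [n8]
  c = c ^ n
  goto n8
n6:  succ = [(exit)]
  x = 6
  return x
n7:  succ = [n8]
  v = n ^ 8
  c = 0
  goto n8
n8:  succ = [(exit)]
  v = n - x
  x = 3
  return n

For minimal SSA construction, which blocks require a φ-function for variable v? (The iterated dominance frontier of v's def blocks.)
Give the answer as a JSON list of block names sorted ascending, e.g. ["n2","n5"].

Answer: ["n1", "n2", "n6", "n8"]

Working:
idom tree: n1←n0 n2←n0 n3←n2 n4←n1 n5←n3 n6←n0 n7←n4 n8←n0
Dom∩ at merges:
  n1: preds {n0,n4}: {n0} ∩ {n0,n1,n4} = {n0}; idom=n0
  n2: preds {n0,n1,n3}: {n0} ∩ {n0,n1} ∩ {n0,n2,n3} = {n0}; idom=n0
  n6: preds {n2,n4}: {n0,n2} ∩ {n0,n1,n4} = {n0}; idom=n0
  n8: preds {n3,n5,n7}: {n0,n2,n3} ∩ {n0,n2,n3,n5} ∩ {n0,n1,n4,n7} = {n0}; idom=n0

Frontier:
  join n1 pred n0: · stop@n0
  join n1 pred n4: n4→n1 stop@n0
  join n2 pred n0: · stop@n0
  join n2 pred n1: n1 stop@n0
  join n2 pred n3: n3→n2 stop@n0
  join n6 pred n2: n2 stop@n0
  join n6 pred n4: n4→n1 stop@n0
  join n8 pred n3: n3→n2 stop@n0
  join n8 pred n5: n5→n3→n2 stop@n0
  join n8 pred n7: n7→n4→n1 stop@n0
  n0: DF=∅
  n1: DF={n1,n2,n6,n8}
  n2: DF={n2,n6,n8}
  n3: DF={n2,n8}
  n4: DF={n1,n6,n8}
  n5: DF={n8}
  n6: DF=∅
  n7: DF={n8}
  n8: DF=∅

φ for v: defs {n0,n1,n3,n7,n8}
  DF⁺ = {n1,n2,n6,n8}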